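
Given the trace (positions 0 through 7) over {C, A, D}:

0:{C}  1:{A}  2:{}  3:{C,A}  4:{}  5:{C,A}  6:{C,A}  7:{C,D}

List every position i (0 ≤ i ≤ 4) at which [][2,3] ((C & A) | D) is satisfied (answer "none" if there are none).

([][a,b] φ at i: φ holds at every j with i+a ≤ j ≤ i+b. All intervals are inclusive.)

Evaluate at each i in [0,4]:
  i=0: ✗ (fails at j=2)
  i=1: ✗ (fails at j=4)
  i=2: ✗ (fails at j=4)
  i=3: ✓ (all of [5,6])
  i=4: ✓ (all of [6,7])

3, 4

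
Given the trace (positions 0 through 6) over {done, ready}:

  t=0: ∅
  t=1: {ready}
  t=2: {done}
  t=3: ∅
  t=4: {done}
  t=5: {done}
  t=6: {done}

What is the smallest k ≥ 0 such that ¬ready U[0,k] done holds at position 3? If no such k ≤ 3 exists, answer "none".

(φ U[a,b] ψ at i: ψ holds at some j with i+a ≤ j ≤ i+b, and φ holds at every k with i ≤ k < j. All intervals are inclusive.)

Need earliest j ≥ 3 with done, and ¬ready at every k in [3,j-1].
  j=3: rhs fails.
  j=4: rhs holds; lhs holds on [3,3]. k = 1.

1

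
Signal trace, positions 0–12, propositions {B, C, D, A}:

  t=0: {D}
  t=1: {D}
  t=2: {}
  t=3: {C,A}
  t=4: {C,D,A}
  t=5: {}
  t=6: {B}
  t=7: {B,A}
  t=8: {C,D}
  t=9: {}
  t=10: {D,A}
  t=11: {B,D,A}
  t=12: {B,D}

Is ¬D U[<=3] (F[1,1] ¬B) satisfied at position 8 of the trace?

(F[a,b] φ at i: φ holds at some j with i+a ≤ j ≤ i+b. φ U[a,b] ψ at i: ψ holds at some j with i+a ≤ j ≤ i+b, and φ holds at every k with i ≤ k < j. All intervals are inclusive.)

True

Need some j in [8,11] with F[1,1] ¬B, and ¬D at every k in [8,j-1].
  j=8: F[1,1] ¬B holds; no prefix to check → satisfied.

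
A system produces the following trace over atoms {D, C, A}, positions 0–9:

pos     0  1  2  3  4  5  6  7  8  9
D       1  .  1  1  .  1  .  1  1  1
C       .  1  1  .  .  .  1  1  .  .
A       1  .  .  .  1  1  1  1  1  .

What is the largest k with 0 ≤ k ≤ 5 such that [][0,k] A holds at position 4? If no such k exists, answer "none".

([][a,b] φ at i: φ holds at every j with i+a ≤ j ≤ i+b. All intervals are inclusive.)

A must hold from j=4 onward; find where it first fails.
  j=4: holds
  j=5: holds
  j=6: holds
  j=7: holds
  j=8: holds
  j=9: fails
Holds on [4,8], so largest k = 4.

4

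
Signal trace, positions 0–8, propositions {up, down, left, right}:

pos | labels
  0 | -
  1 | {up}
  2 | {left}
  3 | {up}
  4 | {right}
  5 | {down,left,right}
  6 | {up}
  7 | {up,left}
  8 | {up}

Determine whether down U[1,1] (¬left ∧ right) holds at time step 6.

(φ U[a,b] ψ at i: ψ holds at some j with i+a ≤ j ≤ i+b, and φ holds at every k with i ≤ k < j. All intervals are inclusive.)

Need some j in [7,7] with (¬left ∧ right), and down at every k in [6,j-1].
  j=7: (¬left ∧ right) false.
No j in the window works → until fails.

No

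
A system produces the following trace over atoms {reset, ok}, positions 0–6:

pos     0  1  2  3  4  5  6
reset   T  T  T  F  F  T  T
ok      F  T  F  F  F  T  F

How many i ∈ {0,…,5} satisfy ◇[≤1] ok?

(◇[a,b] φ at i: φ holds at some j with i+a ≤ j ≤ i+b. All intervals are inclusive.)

4

Evaluate at each i in [0,5]:
  i=0: ✓ (witness j=1)
  i=1: ✓ (witness j=1)
  i=2: ✗ (none in [2,3])
  i=3: ✗ (none in [3,4])
  i=4: ✓ (witness j=5)
  i=5: ✓ (witness j=5)
Positions where it holds: {0, 1, 4, 5} → 4.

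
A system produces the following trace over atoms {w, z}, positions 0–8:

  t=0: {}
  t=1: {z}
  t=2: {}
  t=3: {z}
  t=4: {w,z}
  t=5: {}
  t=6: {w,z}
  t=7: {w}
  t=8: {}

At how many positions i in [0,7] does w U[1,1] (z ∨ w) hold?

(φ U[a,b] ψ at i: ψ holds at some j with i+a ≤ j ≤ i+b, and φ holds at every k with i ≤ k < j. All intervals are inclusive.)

Evaluate at each i in [0,7]:
  i=0: ✗ (lhs fails at k=0 before rhs at j=1)
  i=1: ✗ (no rhs in [2,2])
  i=2: ✗ (lhs fails at k=2 before rhs at j=3)
  i=3: ✗ (lhs fails at k=3 before rhs at j=4)
  i=4: ✗ (no rhs in [5,5])
  i=5: ✗ (lhs fails at k=5 before rhs at j=6)
  i=6: ✓ (rhs at j=7; lhs holds on [6,6])
  i=7: ✗ (no rhs in [8,8])
Positions where it holds: {6} → 1.

1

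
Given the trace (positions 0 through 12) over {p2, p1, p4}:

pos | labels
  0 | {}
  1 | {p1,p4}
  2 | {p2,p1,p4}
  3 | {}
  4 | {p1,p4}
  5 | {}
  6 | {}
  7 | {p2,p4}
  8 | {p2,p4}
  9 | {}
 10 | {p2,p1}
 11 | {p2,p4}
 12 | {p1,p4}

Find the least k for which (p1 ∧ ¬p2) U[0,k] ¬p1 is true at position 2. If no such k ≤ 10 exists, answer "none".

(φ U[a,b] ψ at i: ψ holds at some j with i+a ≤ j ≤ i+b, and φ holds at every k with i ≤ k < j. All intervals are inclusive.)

Need earliest j ≥ 2 with ¬p1, and (p1 ∧ ¬p2) at every k in [2,j-1].
  j=2: rhs fails.
  j=3: rhs holds but lhs fails at k=2.
  j=4: rhs fails.
  j=5: rhs holds but lhs fails at k=2.
  j=6: rhs holds but lhs fails at k=2.
  j=7: rhs holds but lhs fails at k=2.
  j=8: rhs holds but lhs fails at k=2.
  j=9: rhs holds but lhs fails at k=2.
  j=10: rhs fails.
  j=11: rhs holds but lhs fails at k=2.
  j=12: rhs fails.
No witness within the range → none.

none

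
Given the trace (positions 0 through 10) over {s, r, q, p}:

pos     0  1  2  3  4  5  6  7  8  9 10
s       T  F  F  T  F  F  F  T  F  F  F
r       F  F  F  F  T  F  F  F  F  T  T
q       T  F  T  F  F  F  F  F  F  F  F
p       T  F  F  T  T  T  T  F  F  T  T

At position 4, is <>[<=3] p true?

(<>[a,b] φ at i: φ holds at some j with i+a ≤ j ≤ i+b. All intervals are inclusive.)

Check p at each j in [4,7]:
  j=4: true
  j=5: true
  j=6: true
  j=7: false
Found at j=4 → formula holds.

Holds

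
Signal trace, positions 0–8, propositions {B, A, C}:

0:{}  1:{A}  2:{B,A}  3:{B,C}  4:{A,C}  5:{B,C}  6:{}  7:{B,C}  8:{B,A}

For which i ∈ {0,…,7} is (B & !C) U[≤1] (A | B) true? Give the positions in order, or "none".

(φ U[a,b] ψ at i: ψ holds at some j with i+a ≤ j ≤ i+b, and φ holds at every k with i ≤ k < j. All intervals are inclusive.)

Evaluate at each i in [0,7]:
  i=0: ✗ (lhs fails at k=0 before rhs at j=1)
  i=1: ✓ (rhs at j=1)
  i=2: ✓ (rhs at j=2)
  i=3: ✓ (rhs at j=3)
  i=4: ✓ (rhs at j=4)
  i=5: ✓ (rhs at j=5)
  i=6: ✗ (lhs fails at k=6 before rhs at j=7)
  i=7: ✓ (rhs at j=7)

1, 2, 3, 4, 5, 7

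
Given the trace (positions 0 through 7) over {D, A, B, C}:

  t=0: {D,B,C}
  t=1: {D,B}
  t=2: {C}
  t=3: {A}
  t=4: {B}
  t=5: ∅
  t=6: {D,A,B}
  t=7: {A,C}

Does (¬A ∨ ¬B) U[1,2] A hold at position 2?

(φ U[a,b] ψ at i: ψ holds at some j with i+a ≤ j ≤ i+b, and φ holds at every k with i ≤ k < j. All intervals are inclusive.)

Need some j in [3,4] with A, and (¬A ∨ ¬B) at every k in [2,j-1].
  j=3: A holds; (¬A ∨ ¬B) holds at every k in [2,2] → satisfied.

True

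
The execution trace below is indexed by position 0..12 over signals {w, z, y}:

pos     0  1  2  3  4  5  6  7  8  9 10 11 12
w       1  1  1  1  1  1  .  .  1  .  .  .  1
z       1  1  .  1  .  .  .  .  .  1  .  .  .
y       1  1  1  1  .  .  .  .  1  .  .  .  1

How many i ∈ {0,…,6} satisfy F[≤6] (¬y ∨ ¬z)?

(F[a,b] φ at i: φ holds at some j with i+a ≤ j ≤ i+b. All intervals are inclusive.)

7

Evaluate at each i in [0,6]:
  i=0: ✓ (witness j=2)
  i=1: ✓ (witness j=2)
  i=2: ✓ (witness j=2)
  i=3: ✓ (witness j=4)
  i=4: ✓ (witness j=4)
  i=5: ✓ (witness j=5)
  i=6: ✓ (witness j=6)
Positions where it holds: {0, 1, 2, 3, 4, 5, 6} → 7.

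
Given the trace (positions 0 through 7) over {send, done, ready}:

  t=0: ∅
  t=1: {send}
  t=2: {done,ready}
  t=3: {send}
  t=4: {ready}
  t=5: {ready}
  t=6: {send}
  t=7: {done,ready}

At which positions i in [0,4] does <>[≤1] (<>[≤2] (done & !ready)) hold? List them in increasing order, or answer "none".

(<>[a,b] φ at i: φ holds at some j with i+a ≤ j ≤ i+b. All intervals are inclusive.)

none

Evaluate at each i in [0,4]:
  i=0: ✗ (none in [0,1])
  i=1: ✗ (none in [1,2])
  i=2: ✗ (none in [2,3])
  i=3: ✗ (none in [3,4])
  i=4: ✗ (none in [4,5])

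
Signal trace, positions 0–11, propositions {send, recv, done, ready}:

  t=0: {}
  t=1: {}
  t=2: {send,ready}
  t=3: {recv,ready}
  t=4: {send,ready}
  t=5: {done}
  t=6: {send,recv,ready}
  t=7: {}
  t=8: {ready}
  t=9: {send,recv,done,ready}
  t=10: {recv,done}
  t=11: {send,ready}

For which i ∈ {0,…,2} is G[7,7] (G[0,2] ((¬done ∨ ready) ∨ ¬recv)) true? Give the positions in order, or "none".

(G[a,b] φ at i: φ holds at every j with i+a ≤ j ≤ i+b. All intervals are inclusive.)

0

Evaluate at each i in [0,2]:
  i=0: ✓ (all of [7,7])
  i=1: ✗ (fails at j=8)
  i=2: ✗ (fails at j=9)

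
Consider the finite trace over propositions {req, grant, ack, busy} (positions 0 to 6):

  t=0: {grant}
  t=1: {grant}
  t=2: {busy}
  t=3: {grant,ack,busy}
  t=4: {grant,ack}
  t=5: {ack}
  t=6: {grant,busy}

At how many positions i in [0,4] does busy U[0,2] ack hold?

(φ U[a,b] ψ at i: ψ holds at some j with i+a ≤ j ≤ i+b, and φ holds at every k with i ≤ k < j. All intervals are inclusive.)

Evaluate at each i in [0,4]:
  i=0: ✗ (no rhs in [0,2])
  i=1: ✗ (lhs fails at k=1 before rhs at j=3)
  i=2: ✓ (rhs at j=3; lhs holds on [2,2])
  i=3: ✓ (rhs at j=3)
  i=4: ✓ (rhs at j=4)
Positions where it holds: {2, 3, 4} → 3.

3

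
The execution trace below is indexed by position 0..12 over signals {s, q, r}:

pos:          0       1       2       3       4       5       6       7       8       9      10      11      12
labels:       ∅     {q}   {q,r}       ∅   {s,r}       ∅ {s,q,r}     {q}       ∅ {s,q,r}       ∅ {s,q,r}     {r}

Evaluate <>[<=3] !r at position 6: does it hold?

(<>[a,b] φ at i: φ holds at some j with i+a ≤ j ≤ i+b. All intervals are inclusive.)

Check !r at each j in [6,9]:
  j=6: false
  j=7: true
  j=8: true
  j=9: false
Found at j=7 → formula holds.

Holds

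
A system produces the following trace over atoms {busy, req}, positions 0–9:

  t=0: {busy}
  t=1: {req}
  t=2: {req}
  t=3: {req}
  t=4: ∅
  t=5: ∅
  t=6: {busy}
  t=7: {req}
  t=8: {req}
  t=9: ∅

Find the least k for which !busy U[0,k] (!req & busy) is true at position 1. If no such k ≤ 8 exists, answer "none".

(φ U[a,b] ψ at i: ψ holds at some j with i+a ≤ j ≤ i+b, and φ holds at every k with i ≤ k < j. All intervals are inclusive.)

Need earliest j ≥ 1 with (!req & busy), and !busy at every k in [1,j-1].
  j=1: rhs fails.
  j=2: rhs fails.
  j=3: rhs fails.
  j=4: rhs fails.
  j=5: rhs fails.
  j=6: rhs holds; lhs holds on [1,5]. k = 5.

5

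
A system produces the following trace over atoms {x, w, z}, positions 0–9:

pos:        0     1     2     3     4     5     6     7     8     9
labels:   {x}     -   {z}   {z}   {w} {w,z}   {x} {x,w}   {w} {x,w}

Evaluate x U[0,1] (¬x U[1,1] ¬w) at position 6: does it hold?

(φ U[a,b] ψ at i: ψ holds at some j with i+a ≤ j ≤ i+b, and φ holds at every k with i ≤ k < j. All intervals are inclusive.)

No

Need some j in [6,7] with (¬x U[1,1] ¬w), and x at every k in [6,j-1].
  j=6: (¬x U[1,1] ¬w) — fails.
  j=7: (¬x U[1,1] ¬w) — fails.
No j in the window works → until fails.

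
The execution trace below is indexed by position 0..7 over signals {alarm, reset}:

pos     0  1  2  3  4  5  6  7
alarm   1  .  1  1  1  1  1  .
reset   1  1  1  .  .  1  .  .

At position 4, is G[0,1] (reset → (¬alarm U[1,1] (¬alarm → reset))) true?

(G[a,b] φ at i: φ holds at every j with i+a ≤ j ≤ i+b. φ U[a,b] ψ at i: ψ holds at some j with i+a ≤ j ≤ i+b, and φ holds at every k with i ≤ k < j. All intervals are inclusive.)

Does not hold

Check (reset → (¬alarm U[1,1] (¬alarm → reset))) at every j in [4,5]:
  j=4: antecedent false → ✓
  j=5: antecedent true; consequent fails → ✗
Fails at j=5 → formula fails.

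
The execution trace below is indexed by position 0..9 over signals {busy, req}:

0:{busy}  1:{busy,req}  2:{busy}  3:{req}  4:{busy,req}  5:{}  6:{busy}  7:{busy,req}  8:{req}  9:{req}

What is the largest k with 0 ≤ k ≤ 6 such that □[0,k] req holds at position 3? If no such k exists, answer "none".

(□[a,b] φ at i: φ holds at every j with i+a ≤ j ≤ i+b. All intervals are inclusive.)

1

req must hold from j=3 onward; find where it first fails.
  j=3: holds
  j=4: holds
  j=5: fails
Holds on [3,4], so largest k = 1.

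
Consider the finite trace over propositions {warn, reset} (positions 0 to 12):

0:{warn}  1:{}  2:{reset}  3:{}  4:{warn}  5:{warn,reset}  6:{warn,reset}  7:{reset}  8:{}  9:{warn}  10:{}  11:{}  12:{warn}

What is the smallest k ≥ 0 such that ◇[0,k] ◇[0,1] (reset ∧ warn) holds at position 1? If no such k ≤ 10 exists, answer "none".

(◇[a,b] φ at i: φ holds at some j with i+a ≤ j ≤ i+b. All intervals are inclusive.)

Scan j = 1,2,… for ◇[0,1] (reset ∧ warn):
  j=1: fails
  j=2: fails
  j=3: fails
  j=4: holds
First hit at j=4, so smallest k = 4-1 = 3.

3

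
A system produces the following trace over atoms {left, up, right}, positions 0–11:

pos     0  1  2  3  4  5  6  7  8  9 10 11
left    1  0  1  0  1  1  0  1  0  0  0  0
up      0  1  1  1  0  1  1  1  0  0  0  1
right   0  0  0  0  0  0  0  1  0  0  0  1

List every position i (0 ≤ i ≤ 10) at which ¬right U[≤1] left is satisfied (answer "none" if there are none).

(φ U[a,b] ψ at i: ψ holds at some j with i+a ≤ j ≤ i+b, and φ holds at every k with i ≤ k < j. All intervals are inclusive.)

Evaluate at each i in [0,10]:
  i=0: ✓ (rhs at j=0)
  i=1: ✓ (rhs at j=2; lhs holds on [1,1])
  i=2: ✓ (rhs at j=2)
  i=3: ✓ (rhs at j=4; lhs holds on [3,3])
  i=4: ✓ (rhs at j=4)
  i=5: ✓ (rhs at j=5)
  i=6: ✓ (rhs at j=7; lhs holds on [6,6])
  i=7: ✓ (rhs at j=7)
  i=8: ✗ (no rhs in [8,9])
  i=9: ✗ (no rhs in [9,10])
  i=10: ✗ (no rhs in [10,11])

0, 1, 2, 3, 4, 5, 6, 7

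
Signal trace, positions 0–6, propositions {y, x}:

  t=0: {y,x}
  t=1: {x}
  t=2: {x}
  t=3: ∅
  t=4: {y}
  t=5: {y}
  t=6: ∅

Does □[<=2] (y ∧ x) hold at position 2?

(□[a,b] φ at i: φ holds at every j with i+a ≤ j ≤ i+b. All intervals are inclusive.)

Check (y ∧ x) at every j in [2,4]:
  j=2: false
  j=3: false
  j=4: false
Fails at j=2 → formula fails.

Does not hold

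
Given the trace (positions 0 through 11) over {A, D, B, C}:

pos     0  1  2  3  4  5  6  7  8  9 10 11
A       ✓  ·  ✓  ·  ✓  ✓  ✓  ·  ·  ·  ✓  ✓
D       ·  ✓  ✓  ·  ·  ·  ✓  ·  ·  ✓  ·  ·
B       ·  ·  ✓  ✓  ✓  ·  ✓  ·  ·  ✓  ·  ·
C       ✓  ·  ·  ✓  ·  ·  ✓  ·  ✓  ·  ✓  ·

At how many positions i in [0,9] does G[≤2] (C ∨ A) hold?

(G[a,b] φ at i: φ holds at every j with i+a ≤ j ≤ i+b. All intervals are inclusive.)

Evaluate at each i in [0,9]:
  i=0: ✗ (fails at j=1)
  i=1: ✗ (fails at j=1)
  i=2: ✓ (all of [2,4])
  i=3: ✓ (all of [3,5])
  i=4: ✓ (all of [4,6])
  i=5: ✗ (fails at j=7)
  i=6: ✗ (fails at j=7)
  i=7: ✗ (fails at j=7)
  i=8: ✗ (fails at j=9)
  i=9: ✗ (fails at j=9)
Positions where it holds: {2, 3, 4} → 3.

3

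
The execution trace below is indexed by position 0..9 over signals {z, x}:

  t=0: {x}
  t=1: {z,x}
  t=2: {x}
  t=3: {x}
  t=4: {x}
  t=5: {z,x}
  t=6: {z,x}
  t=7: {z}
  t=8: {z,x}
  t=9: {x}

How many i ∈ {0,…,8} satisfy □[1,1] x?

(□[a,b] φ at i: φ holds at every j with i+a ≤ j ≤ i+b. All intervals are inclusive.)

8

Evaluate at each i in [0,8]:
  i=0: ✓ (all of [1,1])
  i=1: ✓ (all of [2,2])
  i=2: ✓ (all of [3,3])
  i=3: ✓ (all of [4,4])
  i=4: ✓ (all of [5,5])
  i=5: ✓ (all of [6,6])
  i=6: ✗ (fails at j=7)
  i=7: ✓ (all of [8,8])
  i=8: ✓ (all of [9,9])
Positions where it holds: {0, 1, 2, 3, 4, 5, 7, 8} → 8.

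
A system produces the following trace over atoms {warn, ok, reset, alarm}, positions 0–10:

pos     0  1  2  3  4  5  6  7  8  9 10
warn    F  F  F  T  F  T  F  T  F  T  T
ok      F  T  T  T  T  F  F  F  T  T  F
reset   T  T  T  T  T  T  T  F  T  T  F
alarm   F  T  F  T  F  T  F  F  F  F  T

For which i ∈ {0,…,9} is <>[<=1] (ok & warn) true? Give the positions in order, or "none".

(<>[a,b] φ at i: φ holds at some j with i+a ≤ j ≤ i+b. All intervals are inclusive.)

2, 3, 8, 9

Evaluate at each i in [0,9]:
  i=0: ✗ (none in [0,1])
  i=1: ✗ (none in [1,2])
  i=2: ✓ (witness j=3)
  i=3: ✓ (witness j=3)
  i=4: ✗ (none in [4,5])
  i=5: ✗ (none in [5,6])
  i=6: ✗ (none in [6,7])
  i=7: ✗ (none in [7,8])
  i=8: ✓ (witness j=9)
  i=9: ✓ (witness j=9)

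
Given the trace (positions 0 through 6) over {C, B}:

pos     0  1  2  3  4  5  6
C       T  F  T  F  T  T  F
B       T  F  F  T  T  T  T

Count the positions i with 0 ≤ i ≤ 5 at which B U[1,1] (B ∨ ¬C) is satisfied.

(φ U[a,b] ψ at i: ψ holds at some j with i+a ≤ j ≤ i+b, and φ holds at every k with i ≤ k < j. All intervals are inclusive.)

Evaluate at each i in [0,5]:
  i=0: ✓ (rhs at j=1; lhs holds on [0,0])
  i=1: ✗ (no rhs in [2,2])
  i=2: ✗ (lhs fails at k=2 before rhs at j=3)
  i=3: ✓ (rhs at j=4; lhs holds on [3,3])
  i=4: ✓ (rhs at j=5; lhs holds on [4,4])
  i=5: ✓ (rhs at j=6; lhs holds on [5,5])
Positions where it holds: {0, 3, 4, 5} → 4.

4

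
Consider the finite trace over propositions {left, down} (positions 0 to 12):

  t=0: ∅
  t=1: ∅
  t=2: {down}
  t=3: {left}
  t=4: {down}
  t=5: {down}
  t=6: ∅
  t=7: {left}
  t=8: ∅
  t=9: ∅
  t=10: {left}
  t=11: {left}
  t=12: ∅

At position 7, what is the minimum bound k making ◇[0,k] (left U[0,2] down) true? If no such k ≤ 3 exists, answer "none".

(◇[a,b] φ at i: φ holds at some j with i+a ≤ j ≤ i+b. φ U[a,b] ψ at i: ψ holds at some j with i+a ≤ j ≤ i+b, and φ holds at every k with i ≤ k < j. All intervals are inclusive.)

Scan j = 7,8,… for (left U[0,2] down):
  j=7: fails
  j=8: fails
  j=9: fails
  j=10: fails
No j in [7,10] satisfies it → none.

none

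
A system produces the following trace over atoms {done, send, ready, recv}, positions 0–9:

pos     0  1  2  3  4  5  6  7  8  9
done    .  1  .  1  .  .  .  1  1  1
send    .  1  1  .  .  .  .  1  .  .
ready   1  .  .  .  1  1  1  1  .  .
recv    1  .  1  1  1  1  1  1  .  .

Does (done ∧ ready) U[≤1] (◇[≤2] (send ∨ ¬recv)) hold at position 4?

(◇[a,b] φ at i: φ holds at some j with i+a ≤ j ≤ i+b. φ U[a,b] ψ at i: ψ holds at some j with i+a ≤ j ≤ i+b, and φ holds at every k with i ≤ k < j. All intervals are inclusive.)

Need some j in [4,5] with ◇[≤2] (send ∨ ¬recv), and (done ∧ ready) at every k in [4,j-1].
  j=4: ◇[≤2] (send ∨ ¬recv) — fails (none in [4,6]).
  j=5: ◇[≤2] (send ∨ ¬recv) holds, but (done ∧ ready) fails at k=4 → not this j.
No j in the window works → until fails.

False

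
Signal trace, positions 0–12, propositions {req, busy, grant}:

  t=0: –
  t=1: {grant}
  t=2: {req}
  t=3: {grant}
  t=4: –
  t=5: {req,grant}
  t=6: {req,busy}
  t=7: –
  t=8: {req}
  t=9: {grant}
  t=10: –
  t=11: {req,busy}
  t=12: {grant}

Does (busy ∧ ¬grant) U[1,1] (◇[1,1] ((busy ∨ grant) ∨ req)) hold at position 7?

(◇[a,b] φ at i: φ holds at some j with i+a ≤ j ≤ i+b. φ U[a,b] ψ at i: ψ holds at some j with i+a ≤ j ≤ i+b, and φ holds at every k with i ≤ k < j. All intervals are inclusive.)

Need some j in [8,8] with ◇[1,1] ((busy ∨ grant) ∨ req), and (busy ∧ ¬grant) at every k in [7,j-1].
  j=8: ◇[1,1] ((busy ∨ grant) ∨ req) holds, but (busy ∧ ¬grant) fails at k=7 → not this j.
No j in the window works → until fails.

False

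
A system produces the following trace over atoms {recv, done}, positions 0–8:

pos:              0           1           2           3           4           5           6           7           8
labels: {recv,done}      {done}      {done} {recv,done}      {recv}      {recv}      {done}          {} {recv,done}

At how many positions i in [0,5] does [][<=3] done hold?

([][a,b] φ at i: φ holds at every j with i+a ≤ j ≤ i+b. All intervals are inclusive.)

Evaluate at each i in [0,5]:
  i=0: ✓ (all of [0,3])
  i=1: ✗ (fails at j=4)
  i=2: ✗ (fails at j=4)
  i=3: ✗ (fails at j=4)
  i=4: ✗ (fails at j=4)
  i=5: ✗ (fails at j=5)
Positions where it holds: {0} → 1.

1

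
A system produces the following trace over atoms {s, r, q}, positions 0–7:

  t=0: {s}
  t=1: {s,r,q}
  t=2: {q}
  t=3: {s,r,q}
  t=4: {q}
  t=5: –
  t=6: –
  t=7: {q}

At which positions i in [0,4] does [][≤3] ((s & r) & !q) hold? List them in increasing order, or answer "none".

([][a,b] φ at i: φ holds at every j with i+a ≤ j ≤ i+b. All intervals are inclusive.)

Evaluate at each i in [0,4]:
  i=0: ✗ (fails at j=0)
  i=1: ✗ (fails at j=1)
  i=2: ✗ (fails at j=2)
  i=3: ✗ (fails at j=3)
  i=4: ✗ (fails at j=4)

none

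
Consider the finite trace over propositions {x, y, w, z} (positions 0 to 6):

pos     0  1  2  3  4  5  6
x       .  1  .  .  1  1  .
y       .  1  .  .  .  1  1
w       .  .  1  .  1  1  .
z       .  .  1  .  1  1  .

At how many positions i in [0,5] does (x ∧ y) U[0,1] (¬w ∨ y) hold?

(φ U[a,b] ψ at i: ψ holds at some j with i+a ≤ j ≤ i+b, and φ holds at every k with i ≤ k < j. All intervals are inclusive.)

4

Evaluate at each i in [0,5]:
  i=0: ✓ (rhs at j=0)
  i=1: ✓ (rhs at j=1)
  i=2: ✗ (lhs fails at k=2 before rhs at j=3)
  i=3: ✓ (rhs at j=3)
  i=4: ✗ (lhs fails at k=4 before rhs at j=5)
  i=5: ✓ (rhs at j=5)
Positions where it holds: {0, 1, 3, 5} → 4.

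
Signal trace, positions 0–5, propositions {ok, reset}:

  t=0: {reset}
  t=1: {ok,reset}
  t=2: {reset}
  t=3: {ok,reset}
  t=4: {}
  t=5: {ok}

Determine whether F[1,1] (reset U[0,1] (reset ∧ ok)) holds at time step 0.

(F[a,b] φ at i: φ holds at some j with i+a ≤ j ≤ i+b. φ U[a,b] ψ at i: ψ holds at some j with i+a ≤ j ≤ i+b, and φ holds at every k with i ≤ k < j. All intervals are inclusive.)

Check (reset U[0,1] (reset ∧ ok)) at each j in [1,1]:
  j=1: holds
Found at j=1 → formula holds.

True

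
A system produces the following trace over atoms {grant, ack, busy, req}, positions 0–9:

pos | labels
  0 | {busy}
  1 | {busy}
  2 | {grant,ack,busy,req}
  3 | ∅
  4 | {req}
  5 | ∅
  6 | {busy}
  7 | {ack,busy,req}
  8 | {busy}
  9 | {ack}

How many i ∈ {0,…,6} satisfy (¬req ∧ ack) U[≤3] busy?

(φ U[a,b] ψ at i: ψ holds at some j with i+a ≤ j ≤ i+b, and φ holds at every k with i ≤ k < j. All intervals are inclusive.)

Evaluate at each i in [0,6]:
  i=0: ✓ (rhs at j=0)
  i=1: ✓ (rhs at j=1)
  i=2: ✓ (rhs at j=2)
  i=3: ✗ (lhs fails at k=3 before rhs at j=6)
  i=4: ✗ (lhs fails at k=4 before rhs at j=6)
  i=5: ✗ (lhs fails at k=5 before rhs at j=6)
  i=6: ✓ (rhs at j=6)
Positions where it holds: {0, 1, 2, 6} → 4.

4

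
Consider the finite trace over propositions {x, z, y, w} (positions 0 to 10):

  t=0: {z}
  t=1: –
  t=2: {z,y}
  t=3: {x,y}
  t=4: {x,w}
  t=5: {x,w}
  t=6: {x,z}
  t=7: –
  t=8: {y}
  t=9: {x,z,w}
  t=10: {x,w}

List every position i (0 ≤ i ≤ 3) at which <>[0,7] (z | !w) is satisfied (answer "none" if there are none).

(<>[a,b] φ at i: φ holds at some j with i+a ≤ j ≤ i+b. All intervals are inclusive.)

Evaluate at each i in [0,3]:
  i=0: ✓ (witness j=0)
  i=1: ✓ (witness j=1)
  i=2: ✓ (witness j=2)
  i=3: ✓ (witness j=3)

0, 1, 2, 3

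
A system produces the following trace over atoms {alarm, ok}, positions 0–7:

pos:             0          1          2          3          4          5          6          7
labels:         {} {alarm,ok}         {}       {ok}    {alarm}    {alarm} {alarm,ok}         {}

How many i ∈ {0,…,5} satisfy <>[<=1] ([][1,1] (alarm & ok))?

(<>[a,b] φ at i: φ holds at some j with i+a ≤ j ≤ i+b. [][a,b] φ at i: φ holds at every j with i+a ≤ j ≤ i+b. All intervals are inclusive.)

Evaluate at each i in [0,5]:
  i=0: ✓ (witness j=0)
  i=1: ✗ (none in [1,2])
  i=2: ✗ (none in [2,3])
  i=3: ✗ (none in [3,4])
  i=4: ✓ (witness j=5)
  i=5: ✓ (witness j=5)
Positions where it holds: {0, 4, 5} → 3.

3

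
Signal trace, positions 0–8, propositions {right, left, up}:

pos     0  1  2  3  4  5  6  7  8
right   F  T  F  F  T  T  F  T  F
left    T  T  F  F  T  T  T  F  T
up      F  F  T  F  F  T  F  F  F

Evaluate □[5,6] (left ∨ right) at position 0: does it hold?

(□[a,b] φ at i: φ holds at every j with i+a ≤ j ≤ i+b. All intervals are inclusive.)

True

Check (left ∨ right) at every j in [5,6]:
  j=5: true
  j=6: true
All positions satisfy it → formula holds.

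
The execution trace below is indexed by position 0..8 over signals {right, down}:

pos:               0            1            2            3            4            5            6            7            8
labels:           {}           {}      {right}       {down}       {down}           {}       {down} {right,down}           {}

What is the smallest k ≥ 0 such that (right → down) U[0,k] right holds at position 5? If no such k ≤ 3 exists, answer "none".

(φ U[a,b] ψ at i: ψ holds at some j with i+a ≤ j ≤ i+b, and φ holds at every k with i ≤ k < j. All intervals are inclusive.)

Need earliest j ≥ 5 with right, and (right → down) at every k in [5,j-1].
  j=5: rhs fails.
  j=6: rhs fails.
  j=7: rhs holds; lhs holds on [5,6]. k = 2.

2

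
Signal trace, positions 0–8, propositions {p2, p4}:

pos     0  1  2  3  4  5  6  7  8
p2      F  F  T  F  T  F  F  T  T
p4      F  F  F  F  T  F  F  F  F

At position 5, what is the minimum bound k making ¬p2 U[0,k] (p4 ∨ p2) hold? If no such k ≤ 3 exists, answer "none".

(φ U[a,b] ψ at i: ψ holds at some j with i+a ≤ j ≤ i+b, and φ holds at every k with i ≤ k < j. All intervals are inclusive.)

2

Need earliest j ≥ 5 with (p4 ∨ p2), and ¬p2 at every k in [5,j-1].
  j=5: rhs fails.
  j=6: rhs fails.
  j=7: rhs holds; lhs holds on [5,6]. k = 2.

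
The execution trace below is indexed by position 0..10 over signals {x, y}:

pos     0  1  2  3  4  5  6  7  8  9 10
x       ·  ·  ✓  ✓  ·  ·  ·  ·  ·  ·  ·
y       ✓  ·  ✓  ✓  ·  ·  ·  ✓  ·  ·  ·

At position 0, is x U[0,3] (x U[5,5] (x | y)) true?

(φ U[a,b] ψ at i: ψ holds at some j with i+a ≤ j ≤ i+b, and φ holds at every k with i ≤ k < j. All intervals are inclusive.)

Does not hold

Need some j in [0,3] with (x U[5,5] (x | y)), and x at every k in [0,j-1].
  j=0: (x U[5,5] (x | y)) — fails.
  j=1: (x U[5,5] (x | y)) — fails.
  j=2: (x U[5,5] (x | y)) — fails.
  j=3: (x U[5,5] (x | y)) — fails.
No j in the window works → until fails.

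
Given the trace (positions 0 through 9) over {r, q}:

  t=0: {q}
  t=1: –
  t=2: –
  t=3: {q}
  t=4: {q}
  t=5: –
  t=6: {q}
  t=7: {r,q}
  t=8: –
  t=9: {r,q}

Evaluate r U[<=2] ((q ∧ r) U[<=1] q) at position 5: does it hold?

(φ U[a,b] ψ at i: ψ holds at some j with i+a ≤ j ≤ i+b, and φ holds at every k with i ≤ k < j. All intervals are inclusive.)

Need some j in [5,7] with ((q ∧ r) U[<=1] q), and r at every k in [5,j-1].
  j=5: ((q ∧ r) U[<=1] q) — fails.
  j=6: ((q ∧ r) U[<=1] q) holds, but r fails at k=5 → not this j.
  j=7: ((q ∧ r) U[<=1] q) holds, but r fails at k=5 → not this j.
No j in the window works → until fails.

Does not hold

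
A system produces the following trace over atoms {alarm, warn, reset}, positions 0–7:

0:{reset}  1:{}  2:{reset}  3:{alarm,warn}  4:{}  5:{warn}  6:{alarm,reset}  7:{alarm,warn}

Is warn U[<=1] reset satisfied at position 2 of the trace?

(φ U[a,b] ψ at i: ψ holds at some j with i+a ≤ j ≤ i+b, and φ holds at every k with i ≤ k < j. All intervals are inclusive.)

Need some j in [2,3] with reset, and warn at every k in [2,j-1].
  j=2: reset holds; no prefix to check → satisfied.

Holds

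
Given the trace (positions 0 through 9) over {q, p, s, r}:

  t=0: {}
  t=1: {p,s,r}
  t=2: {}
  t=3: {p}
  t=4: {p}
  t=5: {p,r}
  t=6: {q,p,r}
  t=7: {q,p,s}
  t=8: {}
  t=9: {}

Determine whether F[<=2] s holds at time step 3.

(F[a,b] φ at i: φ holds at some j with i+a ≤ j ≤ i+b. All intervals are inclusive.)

Check s at each j in [3,5]:
  j=3: false
  j=4: false
  j=5: false
No position in the window satisfies it → formula fails.

Does not hold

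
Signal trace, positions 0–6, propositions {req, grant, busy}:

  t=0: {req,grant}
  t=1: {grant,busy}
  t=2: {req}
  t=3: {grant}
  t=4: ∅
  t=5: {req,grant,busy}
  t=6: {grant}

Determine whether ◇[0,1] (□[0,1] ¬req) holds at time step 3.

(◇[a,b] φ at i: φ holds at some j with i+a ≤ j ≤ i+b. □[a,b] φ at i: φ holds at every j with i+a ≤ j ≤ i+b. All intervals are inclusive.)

Yes

Check □[0,1] ¬req at each j in [3,4]:
  j=3: holds on [3,4]
  j=4: fails at 5
Found at j=3 → formula holds.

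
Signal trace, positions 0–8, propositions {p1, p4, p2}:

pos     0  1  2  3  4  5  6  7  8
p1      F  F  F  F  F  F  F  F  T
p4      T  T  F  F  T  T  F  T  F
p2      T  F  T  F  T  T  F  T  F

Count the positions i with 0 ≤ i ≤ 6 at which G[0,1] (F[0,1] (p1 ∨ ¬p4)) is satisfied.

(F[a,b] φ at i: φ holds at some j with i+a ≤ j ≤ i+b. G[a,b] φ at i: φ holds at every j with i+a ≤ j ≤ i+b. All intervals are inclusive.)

Evaluate at each i in [0,6]:
  i=0: ✗ (fails at j=0)
  i=1: ✓ (all of [1,2])
  i=2: ✓ (all of [2,3])
  i=3: ✗ (fails at j=4)
  i=4: ✗ (fails at j=4)
  i=5: ✓ (all of [5,6])
  i=6: ✓ (all of [6,7])
Positions where it holds: {1, 2, 5, 6} → 4.

4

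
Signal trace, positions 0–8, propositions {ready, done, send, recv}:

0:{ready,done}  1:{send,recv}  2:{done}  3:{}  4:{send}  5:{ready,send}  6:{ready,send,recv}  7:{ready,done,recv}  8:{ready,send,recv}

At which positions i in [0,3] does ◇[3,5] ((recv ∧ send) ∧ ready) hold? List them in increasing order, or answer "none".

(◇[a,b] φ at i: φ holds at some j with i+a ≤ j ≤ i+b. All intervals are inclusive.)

Evaluate at each i in [0,3]:
  i=0: ✗ (none in [3,5])
  i=1: ✓ (witness j=6)
  i=2: ✓ (witness j=6)
  i=3: ✓ (witness j=6)

1, 2, 3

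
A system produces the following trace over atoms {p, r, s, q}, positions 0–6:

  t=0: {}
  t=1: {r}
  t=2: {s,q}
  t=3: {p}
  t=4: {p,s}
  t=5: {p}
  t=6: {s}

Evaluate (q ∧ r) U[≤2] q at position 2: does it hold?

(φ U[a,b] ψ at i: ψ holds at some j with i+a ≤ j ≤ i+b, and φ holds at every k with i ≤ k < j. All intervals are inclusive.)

True

Need some j in [2,4] with q, and (q ∧ r) at every k in [2,j-1].
  j=2: q holds; no prefix to check → satisfied.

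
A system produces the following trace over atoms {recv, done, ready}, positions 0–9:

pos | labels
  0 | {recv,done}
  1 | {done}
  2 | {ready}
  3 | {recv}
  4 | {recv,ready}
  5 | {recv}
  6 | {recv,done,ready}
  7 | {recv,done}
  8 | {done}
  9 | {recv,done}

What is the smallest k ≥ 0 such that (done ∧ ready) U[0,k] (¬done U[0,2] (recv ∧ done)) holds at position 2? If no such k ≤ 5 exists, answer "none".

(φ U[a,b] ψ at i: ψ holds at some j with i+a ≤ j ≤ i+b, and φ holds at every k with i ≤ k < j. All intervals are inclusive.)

none

Need earliest j ≥ 2 with (¬done U[0,2] (recv ∧ done)), and (done ∧ ready) at every k in [2,j-1].
  j=2: rhs fails.
  j=3: rhs fails.
  j=4: rhs holds but lhs fails at k=2.
  j=5: rhs holds but lhs fails at k=2.
  j=6: rhs holds but lhs fails at k=2.
  j=7: rhs holds but lhs fails at k=2.
No witness within the range → none.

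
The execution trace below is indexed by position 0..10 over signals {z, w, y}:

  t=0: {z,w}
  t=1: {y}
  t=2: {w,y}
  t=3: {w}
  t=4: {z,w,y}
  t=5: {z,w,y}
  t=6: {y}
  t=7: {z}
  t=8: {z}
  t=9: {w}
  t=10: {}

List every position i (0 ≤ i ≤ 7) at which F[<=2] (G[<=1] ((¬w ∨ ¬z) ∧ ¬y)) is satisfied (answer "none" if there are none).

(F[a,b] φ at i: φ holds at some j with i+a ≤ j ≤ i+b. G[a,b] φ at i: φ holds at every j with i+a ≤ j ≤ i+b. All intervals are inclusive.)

Evaluate at each i in [0,7]:
  i=0: ✗ (none in [0,2])
  i=1: ✗ (none in [1,3])
  i=2: ✗ (none in [2,4])
  i=3: ✗ (none in [3,5])
  i=4: ✗ (none in [4,6])
  i=5: ✓ (witness j=7)
  i=6: ✓ (witness j=7)
  i=7: ✓ (witness j=7)

5, 6, 7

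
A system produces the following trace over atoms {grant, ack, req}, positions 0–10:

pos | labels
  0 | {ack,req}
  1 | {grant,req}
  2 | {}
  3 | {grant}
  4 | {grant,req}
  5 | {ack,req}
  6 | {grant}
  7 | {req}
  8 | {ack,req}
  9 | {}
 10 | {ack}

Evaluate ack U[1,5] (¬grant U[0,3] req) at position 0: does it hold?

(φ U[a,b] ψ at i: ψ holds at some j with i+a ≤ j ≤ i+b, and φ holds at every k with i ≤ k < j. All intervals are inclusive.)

Need some j in [1,5] with (¬grant U[0,3] req), and ack at every k in [0,j-1].
  j=1: (¬grant U[0,3] req) holds; ack holds at every k in [0,0] → satisfied.

Holds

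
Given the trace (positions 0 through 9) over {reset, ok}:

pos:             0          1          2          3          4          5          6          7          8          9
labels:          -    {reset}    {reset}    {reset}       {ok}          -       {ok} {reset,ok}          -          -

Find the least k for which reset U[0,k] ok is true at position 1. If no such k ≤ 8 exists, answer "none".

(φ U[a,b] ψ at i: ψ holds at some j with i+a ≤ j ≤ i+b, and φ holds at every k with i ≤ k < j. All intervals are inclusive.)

Need earliest j ≥ 1 with ok, and reset at every k in [1,j-1].
  j=1: rhs fails.
  j=2: rhs fails.
  j=3: rhs fails.
  j=4: rhs holds; lhs holds on [1,3]. k = 3.

3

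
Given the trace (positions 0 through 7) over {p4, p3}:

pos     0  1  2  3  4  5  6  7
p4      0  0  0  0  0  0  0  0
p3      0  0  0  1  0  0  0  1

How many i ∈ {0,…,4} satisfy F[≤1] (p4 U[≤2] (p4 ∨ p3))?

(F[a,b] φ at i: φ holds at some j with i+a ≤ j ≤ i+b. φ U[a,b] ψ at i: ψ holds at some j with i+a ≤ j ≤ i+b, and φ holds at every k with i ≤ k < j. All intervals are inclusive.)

2

Evaluate at each i in [0,4]:
  i=0: ✗ (none in [0,1])
  i=1: ✗ (none in [1,2])
  i=2: ✓ (witness j=3)
  i=3: ✓ (witness j=3)
  i=4: ✗ (none in [4,5])
Positions where it holds: {2, 3} → 2.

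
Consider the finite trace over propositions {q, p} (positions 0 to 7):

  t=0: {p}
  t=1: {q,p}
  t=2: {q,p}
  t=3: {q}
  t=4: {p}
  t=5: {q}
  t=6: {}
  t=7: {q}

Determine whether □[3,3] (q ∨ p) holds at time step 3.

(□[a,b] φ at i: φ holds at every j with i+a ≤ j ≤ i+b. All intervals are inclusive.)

Does not hold

Check (q ∨ p) at every j in [6,6]:
  j=6: false
Fails at j=6 → formula fails.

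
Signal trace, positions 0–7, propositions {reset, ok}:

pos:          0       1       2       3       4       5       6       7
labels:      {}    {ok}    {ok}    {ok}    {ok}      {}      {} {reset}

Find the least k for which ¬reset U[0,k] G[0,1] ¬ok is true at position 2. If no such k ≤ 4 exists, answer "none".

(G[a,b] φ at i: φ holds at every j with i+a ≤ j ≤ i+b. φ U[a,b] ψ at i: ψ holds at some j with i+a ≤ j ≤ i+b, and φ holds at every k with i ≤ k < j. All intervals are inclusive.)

Need earliest j ≥ 2 with G[0,1] ¬ok, and ¬reset at every k in [2,j-1].
  j=2: rhs fails.
  j=3: rhs fails.
  j=4: rhs fails.
  j=5: rhs holds; lhs holds on [2,4]. k = 3.

3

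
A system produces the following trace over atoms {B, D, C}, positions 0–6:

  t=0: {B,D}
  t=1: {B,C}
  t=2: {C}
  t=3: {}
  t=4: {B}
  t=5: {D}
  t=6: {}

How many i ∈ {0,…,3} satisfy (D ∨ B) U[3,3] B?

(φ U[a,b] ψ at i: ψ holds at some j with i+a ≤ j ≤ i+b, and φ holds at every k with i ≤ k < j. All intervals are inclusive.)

0

Evaluate at each i in [0,3]:
  i=0: ✗ (no rhs in [3,3])
  i=1: ✗ (lhs fails at k=2 before rhs at j=4)
  i=2: ✗ (no rhs in [5,5])
  i=3: ✗ (no rhs in [6,6])
Positions where it holds: {} → 0.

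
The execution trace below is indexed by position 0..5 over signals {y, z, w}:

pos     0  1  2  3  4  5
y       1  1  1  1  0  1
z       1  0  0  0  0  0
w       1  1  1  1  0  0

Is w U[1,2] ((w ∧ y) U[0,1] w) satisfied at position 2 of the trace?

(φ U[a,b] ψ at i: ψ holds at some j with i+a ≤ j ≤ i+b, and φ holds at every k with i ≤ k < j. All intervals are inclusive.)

Need some j in [3,4] with ((w ∧ y) U[0,1] w), and w at every k in [2,j-1].
  j=3: ((w ∧ y) U[0,1] w) holds; w holds at every k in [2,2] → satisfied.

Yes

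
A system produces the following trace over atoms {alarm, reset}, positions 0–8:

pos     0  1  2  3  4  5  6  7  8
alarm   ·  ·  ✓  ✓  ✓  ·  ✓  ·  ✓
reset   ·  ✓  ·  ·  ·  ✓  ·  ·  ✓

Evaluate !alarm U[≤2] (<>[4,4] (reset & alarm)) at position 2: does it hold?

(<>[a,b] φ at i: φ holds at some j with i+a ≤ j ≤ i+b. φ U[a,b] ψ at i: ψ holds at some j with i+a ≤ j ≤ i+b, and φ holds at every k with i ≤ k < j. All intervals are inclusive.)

Need some j in [2,4] with <>[4,4] (reset & alarm), and !alarm at every k in [2,j-1].
  j=2: <>[4,4] (reset & alarm) — fails (none in [6,6]).
  j=3: <>[4,4] (reset & alarm) — fails (none in [7,7]).
  j=4: <>[4,4] (reset & alarm) holds, but !alarm fails at k=2 → not this j.
No j in the window works → until fails.

No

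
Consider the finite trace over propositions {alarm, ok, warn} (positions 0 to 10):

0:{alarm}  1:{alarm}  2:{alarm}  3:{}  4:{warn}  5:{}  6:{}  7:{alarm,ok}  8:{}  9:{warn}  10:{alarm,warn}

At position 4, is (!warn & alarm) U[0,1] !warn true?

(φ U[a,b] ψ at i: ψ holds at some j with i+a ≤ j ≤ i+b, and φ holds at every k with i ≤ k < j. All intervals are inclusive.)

Does not hold

Need some j in [4,5] with !warn, and (!warn & alarm) at every k in [4,j-1].
  j=4: !warn false.
  j=5: !warn holds, but (!warn & alarm) fails at k=4 → not this j.
No j in the window works → until fails.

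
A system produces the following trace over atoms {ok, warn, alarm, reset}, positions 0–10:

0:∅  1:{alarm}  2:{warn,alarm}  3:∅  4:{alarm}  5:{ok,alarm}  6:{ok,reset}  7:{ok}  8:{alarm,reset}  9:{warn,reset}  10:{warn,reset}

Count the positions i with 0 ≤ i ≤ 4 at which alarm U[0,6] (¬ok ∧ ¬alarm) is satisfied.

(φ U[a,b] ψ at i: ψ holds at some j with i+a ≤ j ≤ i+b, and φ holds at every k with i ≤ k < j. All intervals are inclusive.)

Evaluate at each i in [0,4]:
  i=0: ✓ (rhs at j=0)
  i=1: ✓ (rhs at j=3; lhs holds on [1,2])
  i=2: ✓ (rhs at j=3; lhs holds on [2,2])
  i=3: ✓ (rhs at j=3)
  i=4: ✗ (lhs fails at k=6 before rhs at j=9)
Positions where it holds: {0, 1, 2, 3} → 4.

4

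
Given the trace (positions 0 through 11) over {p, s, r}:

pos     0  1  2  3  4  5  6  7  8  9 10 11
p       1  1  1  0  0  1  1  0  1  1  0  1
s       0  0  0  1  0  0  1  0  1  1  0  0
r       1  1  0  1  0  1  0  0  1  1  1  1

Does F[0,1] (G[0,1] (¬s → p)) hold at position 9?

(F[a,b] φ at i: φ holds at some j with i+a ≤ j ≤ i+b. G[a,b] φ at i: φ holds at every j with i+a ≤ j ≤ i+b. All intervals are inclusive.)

Check G[0,1] (¬s → p) at each j in [9,10]:
  j=9: fails at 10
  j=10: fails at 10
No position in the window satisfies it → formula fails.

Does not hold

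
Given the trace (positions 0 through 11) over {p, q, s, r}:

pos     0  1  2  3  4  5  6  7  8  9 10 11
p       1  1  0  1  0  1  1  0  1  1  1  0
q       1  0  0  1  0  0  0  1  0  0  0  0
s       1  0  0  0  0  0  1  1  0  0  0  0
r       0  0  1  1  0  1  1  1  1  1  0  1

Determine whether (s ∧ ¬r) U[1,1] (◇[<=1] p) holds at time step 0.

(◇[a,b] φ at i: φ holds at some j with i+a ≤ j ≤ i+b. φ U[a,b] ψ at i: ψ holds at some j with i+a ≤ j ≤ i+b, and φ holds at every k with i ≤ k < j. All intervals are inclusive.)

Need some j in [1,1] with ◇[<=1] p, and (s ∧ ¬r) at every k in [0,j-1].
  j=1: ◇[<=1] p holds; (s ∧ ¬r) holds at every k in [0,0] → satisfied.

Holds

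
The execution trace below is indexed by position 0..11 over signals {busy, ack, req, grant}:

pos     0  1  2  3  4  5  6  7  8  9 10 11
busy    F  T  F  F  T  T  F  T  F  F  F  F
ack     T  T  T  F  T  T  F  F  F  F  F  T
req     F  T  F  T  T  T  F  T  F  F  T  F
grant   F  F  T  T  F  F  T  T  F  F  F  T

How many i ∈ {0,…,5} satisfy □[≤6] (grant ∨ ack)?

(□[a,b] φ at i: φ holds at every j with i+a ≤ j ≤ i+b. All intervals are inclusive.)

2

Evaluate at each i in [0,5]:
  i=0: ✓ (all of [0,6])
  i=1: ✓ (all of [1,7])
  i=2: ✗ (fails at j=8)
  i=3: ✗ (fails at j=8)
  i=4: ✗ (fails at j=8)
  i=5: ✗ (fails at j=8)
Positions where it holds: {0, 1} → 2.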